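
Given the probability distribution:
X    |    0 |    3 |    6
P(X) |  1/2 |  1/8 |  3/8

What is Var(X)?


E[X] = 21/8
E[X²] = 117/8
Var(X) = E[X²] - (E[X])² = 117/8 - 441/64 = 495/64

Var(X) = 495/64 ≈ 7.7344


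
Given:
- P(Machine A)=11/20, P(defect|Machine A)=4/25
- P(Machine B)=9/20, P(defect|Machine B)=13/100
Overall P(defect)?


P(B) = Σ P(B|Aᵢ)×P(Aᵢ)
  4/25×11/20 = 11/125
  13/100×9/20 = 117/2000
Sum = 293/2000

P(defect) = 293/2000 ≈ 14.65%


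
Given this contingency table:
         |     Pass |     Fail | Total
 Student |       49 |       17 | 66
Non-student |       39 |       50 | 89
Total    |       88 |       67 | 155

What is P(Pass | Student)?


P(Pass | Student) = 49/(49+17) = 49/66

P(Pass|Student) = 49/66 ≈ 74.24%


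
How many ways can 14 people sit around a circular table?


Circular arrangements of 14 distinct objects: fix one position to break rotational symmetry.
(n-1)! = 13! = 6227020800

6227020800


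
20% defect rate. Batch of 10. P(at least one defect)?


P(all good) = (4/5)^10 = 1048576/9765625
P(≥1 defect) = 8717049/9765625

P = 8717049/9765625 ≈ 89.26%


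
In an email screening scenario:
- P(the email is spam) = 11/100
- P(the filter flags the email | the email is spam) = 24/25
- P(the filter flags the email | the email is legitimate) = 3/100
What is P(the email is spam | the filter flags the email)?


Using Bayes' theorem:
P(A|B) = P(B|A)·P(A) / P(B)

P(the filter flags the email) = 24/25 × 11/100 + 3/100 × 89/100
= 66/625 + 267/10000 = 1323/10000

P(the email is spam|the filter flags the email) = (66/625) / (1323/10000) = 352/441

P(the email is spam|the filter flags the email) = 352/441 ≈ 79.82%


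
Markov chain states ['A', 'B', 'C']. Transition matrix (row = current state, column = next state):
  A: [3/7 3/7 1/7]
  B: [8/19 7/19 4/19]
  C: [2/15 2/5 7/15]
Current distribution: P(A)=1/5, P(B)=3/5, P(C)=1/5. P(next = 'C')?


P(next=C) = Σᵢ P(now=i)×P(i→C)
= 1/5×1/7 + 3/5×4/19 + 1/5×7/15
= 1/35 + 12/95 + 7/75 = 2476/9975

P = 2476/9975 ≈ 0.2482


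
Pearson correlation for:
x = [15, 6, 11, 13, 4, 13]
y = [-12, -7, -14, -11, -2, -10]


n=6, Σx=62, Σy=-56, Σxy=-657, Σx²=736, Σy²=614
r = (6×(-657) - 62×(-56))/√((6×736 - 62²)(6×614 - (-56)²))
= -470/√(572×548) = -470/√313456 ≈ -470/559.8714 ≈ -0.8395

r ≈ -0.8395


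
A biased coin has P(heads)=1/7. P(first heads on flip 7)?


Geometric: P(X=7) = (1-p)^(k-1)×p = (6/7)^6×1/7 = 46656/823543

P(X=7) = 46656/823543 ≈ 5.67%


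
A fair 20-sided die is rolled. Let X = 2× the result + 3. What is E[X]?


E[die] = (1+20)/2 = 21/2
E[X] = 2×21/2 + 3 = 24

E[X] = 24


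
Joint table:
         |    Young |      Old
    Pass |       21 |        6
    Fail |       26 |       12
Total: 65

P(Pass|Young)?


P(Pass|Young) = 21/(21+26) = 21/47

P = 21/47 ≈ 44.68%


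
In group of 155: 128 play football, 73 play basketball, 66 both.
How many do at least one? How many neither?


|A∪B| = 128+73-66 = 135
Neither = 155-135 = 20

At least one: 135; Neither: 20


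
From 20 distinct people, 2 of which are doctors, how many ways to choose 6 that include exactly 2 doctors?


Choose 2 of the 2 doctors and 4 of the other 18 people:
C(2,2)×C(18,4) = 1×3060 = 3060

3060


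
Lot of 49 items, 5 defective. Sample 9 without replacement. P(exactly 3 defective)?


Hypergeometric: C(5,3)×C(44,6)/C(49,9)
= 10×7059052/2054455634 = 260/7567

P(X=3) = 260/7567 ≈ 3.44%


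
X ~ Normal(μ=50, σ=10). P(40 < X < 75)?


z₁=(40-50)/10=-1.0, z₂=(75-50)/10=2.5
P = Φ(2.5) - Φ(-1.0) = 0.993790 - 0.158655 = 0.835135 ≈ 0.8351

P(40 < X < 75) ≈ 0.8351


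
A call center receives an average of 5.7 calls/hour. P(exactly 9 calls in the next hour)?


Poisson(λ=5.7): P(X=9) = e^(-λ)×λ^k/k!
= e^(-5.7) × 5.7^9 / 9!
≈ 0.003345965457 × 6351461.95538 / 362880 ≈ 0.058564

P(X=9) ≈ 0.058564 ≈ 5.86%


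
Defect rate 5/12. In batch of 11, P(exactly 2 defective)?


Binomial: P(X=2) = C(11,2)×p^2×(1-p)^9
= 55 × 25/144 × 40353607/5159780352 = 55486209625/743008370688

P(X=2) = 55486209625/743008370688 ≈ 7.47%


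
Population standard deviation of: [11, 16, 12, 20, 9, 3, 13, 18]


Mean = 102/8 = 51/4
  (11-51/4)²=49/16
  (16-51/4)²=169/16
  (12-51/4)²=9/16
  (20-51/4)²=841/16
  (9-51/4)²=225/16
  (3-51/4)²=1521/16
  (13-51/4)²=1/16
  (18-51/4)²=441/16
Σ(x-μ)² = 407/2
σ² = (407/2)/8 = 407/16

σ = √(407/16) ≈ 5.0436


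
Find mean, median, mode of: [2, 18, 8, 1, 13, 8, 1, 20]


Sorted: [1, 1, 2, 8, 8, 13, 18, 20]
Mean = 71/8
Median = 8
Freq: {2: 1, 18: 1, 8: 2, 1: 2, 13: 1, 20: 1}
Mode: [1, 8]

Mean=71/8, Median=8, Mode=[1, 8]


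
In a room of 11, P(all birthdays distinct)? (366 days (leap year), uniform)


P(all different) = Π(366-i)/366 for i=0..10
= (366/366)×(365/366)×...×(356/366)
= 0.859219

P ≈ 0.8592 ≈ 85.92%


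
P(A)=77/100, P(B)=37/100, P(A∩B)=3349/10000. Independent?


P(A)×P(B) = 2849/10000
P(A∩B) = 3349/10000
Not equal → NOT independent

No, not independent


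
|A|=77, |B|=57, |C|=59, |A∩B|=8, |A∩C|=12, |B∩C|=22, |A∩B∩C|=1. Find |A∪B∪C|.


|A∪B∪C| = 77+57+59-8-12-22+1 = 152

|A∪B∪C| = 152


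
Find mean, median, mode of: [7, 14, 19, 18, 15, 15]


Sorted: [7, 14, 15, 15, 18, 19]
Mean = 88/6 = 44/3
Median = 15
Freq: {7: 1, 14: 1, 19: 1, 18: 1, 15: 2}
Mode: [15]

Mean=44/3, Median=15, Mode=15


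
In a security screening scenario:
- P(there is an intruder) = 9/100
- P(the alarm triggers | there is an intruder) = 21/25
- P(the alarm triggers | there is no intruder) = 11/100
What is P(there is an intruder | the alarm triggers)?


Using Bayes' theorem:
P(A|B) = P(B|A)·P(A) / P(B)

P(the alarm triggers) = 21/25 × 9/100 + 11/100 × 91/100
= 189/2500 + 1001/10000 = 1757/10000

P(there is an intruder|the alarm triggers) = (189/2500) / (1757/10000) = 108/251

P(there is an intruder|the alarm triggers) = 108/251 ≈ 43.03%


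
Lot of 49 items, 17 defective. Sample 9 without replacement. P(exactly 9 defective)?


Hypergeometric: C(17,9)×C(32,0)/C(49,9)
= 24310×1/2054455634 = 1105/93384347

P(X=9) = 1105/93384347 ≈ 0.00%


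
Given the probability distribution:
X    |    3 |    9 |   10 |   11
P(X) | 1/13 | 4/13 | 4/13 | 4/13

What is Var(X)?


E[X] = 123/13
E[X²] = 1217/13
Var(X) = E[X²] - (E[X])² = 1217/13 - 15129/169 = 692/169

Var(X) = 692/169 ≈ 4.0947


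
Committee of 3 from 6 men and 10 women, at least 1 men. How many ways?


Count by #men:
  1M,2W: C(6,1)×C(10,2)=270
  2M,1W: C(6,2)×C(10,1)=150
  3M,0W: C(6,3)×C(10,0)=20
Total = 440

440


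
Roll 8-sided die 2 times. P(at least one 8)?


P(no 8)^2 = (7/8)^2 = 49/64
P(≥1) = 1 - 49/64 = 15/64

P = 15/64 ≈ 23.44%


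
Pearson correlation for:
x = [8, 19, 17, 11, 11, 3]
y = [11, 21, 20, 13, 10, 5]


n=6, Σx=69, Σy=80, Σxy=1095, Σx²=965, Σy²=1256
r = (6×1095 - 69×80)/√((6×965 - 69²)(6×1256 - 80²))
= 1050/√(1029×1136) = 1050/√1168944 ≈ 1050/1081.1771 ≈ 0.9712

r ≈ 0.9712


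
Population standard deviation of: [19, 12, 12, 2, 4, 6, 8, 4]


Mean = 67/8
  (19-67/8)²=7225/64
  (12-67/8)²=841/64
  (12-67/8)²=841/64
  (2-67/8)²=2601/64
  (4-67/8)²=1225/64
  (6-67/8)²=361/64
  (8-67/8)²=9/64
  (4-67/8)²=1225/64
Σ(x-μ)² = 1791/8
σ² = (1791/8)/8 = 1791/64

σ = √(1791/64) ≈ 5.2900


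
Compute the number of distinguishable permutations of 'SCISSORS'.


Letters: 8, freq: {'S': 4, 'C': 1, 'I': 1, 'O': 1, 'R': 1}
8!/(4!×1!×1!×1!×1!) = 40320/24 = 1680

1680


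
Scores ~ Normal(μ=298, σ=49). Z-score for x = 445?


z = (x - μ)/σ = (445 - 298)/49 = 3.0

z = 3.0


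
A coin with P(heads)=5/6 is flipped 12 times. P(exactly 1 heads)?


Binomial: P(X=1) = C(12,1)×p^1×(1-p)^11
= 12 × 5/6 × 1/362797056 = 5/181398528

P(X=1) = 5/181398528 ≈ 0.00%


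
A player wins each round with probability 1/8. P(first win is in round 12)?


Geometric: P(X=12) = (1-p)^(k-1)×p = (7/8)^11×1/8 = 1977326743/68719476736

P(X=12) = 1977326743/68719476736 ≈ 2.88%


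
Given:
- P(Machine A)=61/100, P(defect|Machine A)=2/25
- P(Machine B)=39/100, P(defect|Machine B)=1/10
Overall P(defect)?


P(B) = Σ P(B|Aᵢ)×P(Aᵢ)
  2/25×61/100 = 61/1250
  1/10×39/100 = 39/1000
Sum = 439/5000

P(defect) = 439/5000 ≈ 8.78%


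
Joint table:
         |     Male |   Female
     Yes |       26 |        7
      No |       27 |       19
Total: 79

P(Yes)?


P(Yes) = (26+7)/79 = 33/79

P(Yes) = 33/79 ≈ 41.77%


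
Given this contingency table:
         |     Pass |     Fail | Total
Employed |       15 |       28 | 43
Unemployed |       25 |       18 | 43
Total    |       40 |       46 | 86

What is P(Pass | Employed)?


P(Pass | Employed) = 15/(15+28) = 15/43

P(Pass|Employed) = 15/43 ≈ 34.88%


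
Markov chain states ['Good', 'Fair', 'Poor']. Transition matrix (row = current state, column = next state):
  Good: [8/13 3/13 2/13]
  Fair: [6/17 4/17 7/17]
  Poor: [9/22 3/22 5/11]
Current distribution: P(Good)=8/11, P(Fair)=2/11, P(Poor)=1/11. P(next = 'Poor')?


P(next=Poor) = Σᵢ P(now=i)×P(i→Poor)
= 8/11×2/13 + 2/11×7/17 + 1/11×5/11
= 16/143 + 14/187 + 5/121 = 6099/26741

P = 6099/26741 ≈ 0.2281


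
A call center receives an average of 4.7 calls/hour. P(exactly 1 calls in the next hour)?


Poisson(λ=4.7): P(X=1) = e^(-λ)×λ^k/k!
= e^(-4.7) × 4.7^1 / 1!
≈ 0.009095277102 × 4.7 / 1 ≈ 0.042748

P(X=1) ≈ 0.042748 ≈ 4.27%


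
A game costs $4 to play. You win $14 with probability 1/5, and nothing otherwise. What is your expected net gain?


E[gain] = (14-4)×1/5 + (-4)×4/5
= 2 - 16/5 = -6/5

Expected net gain = $-6/5 ≈ $-1.20


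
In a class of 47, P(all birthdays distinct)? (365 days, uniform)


P(all different) = Π(365-i)/365 for i=0..46
= (365/365)×(364/365)×...×(319/365)
= 0.045226

P ≈ 0.0452 ≈ 4.52%


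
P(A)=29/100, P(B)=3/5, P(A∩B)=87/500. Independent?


P(A)×P(B) = 87/500
P(A∩B) = 87/500
Equal ✓ → Independent

Yes, independent


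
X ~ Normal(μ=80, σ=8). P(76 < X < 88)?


z₁=(76-80)/8=-0.5, z₂=(88-80)/8=1.0
P = Φ(1.0) - Φ(-0.5) = 0.841345 - 0.308538 = 0.532807 ≈ 0.5328

P(76 < X < 88) ≈ 0.5328


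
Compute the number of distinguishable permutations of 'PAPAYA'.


Letters: 6, freq: {'P': 2, 'A': 3, 'Y': 1}
6!/(2!×3!×1!) = 720/12 = 60

60


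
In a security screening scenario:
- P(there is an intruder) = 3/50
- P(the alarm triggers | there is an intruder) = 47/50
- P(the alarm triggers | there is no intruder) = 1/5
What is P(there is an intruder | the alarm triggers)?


Using Bayes' theorem:
P(A|B) = P(B|A)·P(A) / P(B)

P(the alarm triggers) = 47/50 × 3/50 + 1/5 × 47/50
= 141/2500 + 47/250 = 611/2500

P(there is an intruder|the alarm triggers) = (141/2500) / (611/2500) = 3/13

P(there is an intruder|the alarm triggers) = 3/13 ≈ 23.08%


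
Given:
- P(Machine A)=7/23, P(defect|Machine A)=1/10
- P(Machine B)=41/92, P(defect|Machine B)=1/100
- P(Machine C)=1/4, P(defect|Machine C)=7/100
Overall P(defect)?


P(B) = Σ P(B|Aᵢ)×P(Aᵢ)
  1/10×7/23 = 7/230
  1/100×41/92 = 41/9200
  7/100×1/4 = 7/400
Sum = 241/4600

P(defect) = 241/4600 ≈ 5.24%


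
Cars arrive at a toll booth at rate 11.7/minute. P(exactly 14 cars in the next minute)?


Poisson(λ=11.7): P(X=14) = e^(-λ)×λ^k/k!
= e^(-11.7) × 11.7^14 / 14!
≈ 8.293819161e-06 × 9.00745423927e+14 / 87178291200 ≈ 0.085694

P(X=14) ≈ 0.085694 ≈ 8.57%


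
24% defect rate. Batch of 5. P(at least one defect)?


P(all good) = (19/25)^5 = 2476099/9765625
P(≥1 defect) = 7289526/9765625

P = 7289526/9765625 ≈ 74.64%


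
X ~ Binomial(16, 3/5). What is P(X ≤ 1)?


P(X ≤ 1) = Σ P(X=i) for i=0..1
P(X=0) = 65536/152587890625
P(X=1) = 1572864/152587890625
Sum = 65536/6103515625

P(X ≤ 1) = 65536/6103515625 ≈ 0.00%


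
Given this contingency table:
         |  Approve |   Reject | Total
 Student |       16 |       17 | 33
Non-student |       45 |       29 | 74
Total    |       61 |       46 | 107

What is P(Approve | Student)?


P(Approve | Student) = 16/(16+17) = 16/33

P(Approve|Student) = 16/33 ≈ 48.48%


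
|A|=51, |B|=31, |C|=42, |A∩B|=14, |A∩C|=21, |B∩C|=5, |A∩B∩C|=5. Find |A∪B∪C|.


|A∪B∪C| = 51+31+42-14-21-5+5 = 89

|A∪B∪C| = 89


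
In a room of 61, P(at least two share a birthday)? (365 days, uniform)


P(all different) = Π(365-i)/365 for i=0..60
= 0.004911
P(match) = 1 - 0.004911 = 0.995089

P ≈ 0.9951 ≈ 99.51%


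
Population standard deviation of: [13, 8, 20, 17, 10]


Mean = 68/5
  (13-68/5)²=9/25
  (8-68/5)²=784/25
  (20-68/5)²=1024/25
  (17-68/5)²=289/25
  (10-68/5)²=324/25
Σ(x-μ)² = 486/5
σ² = (486/5)/5 = 486/25

σ = √(486/25) ≈ 4.4091


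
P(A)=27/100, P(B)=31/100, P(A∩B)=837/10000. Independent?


P(A)×P(B) = 837/10000
P(A∩B) = 837/10000
Equal ✓ → Independent

Yes, independent


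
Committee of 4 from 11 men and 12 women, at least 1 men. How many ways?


Count by #men:
  1M,3W: C(11,1)×C(12,3)=2420
  2M,2W: C(11,2)×C(12,2)=3630
  3M,1W: C(11,3)×C(12,1)=1980
  4M,0W: C(11,4)×C(12,0)=330
Total = 8360

8360


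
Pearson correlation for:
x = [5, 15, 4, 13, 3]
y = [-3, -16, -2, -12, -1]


n=5, Σx=40, Σy=-34, Σxy=-422, Σx²=444, Σy²=414
r = (5×(-422) - 40×(-34))/√((5×444 - 40²)(5×414 - (-34)²))
= -750/√(620×914) = -750/√566680 ≈ -750/752.7815 ≈ -0.9963

r ≈ -0.9963


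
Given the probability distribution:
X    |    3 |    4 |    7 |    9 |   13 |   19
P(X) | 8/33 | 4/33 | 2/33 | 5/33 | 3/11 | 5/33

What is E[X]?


E[X] = Σ x·P(X=x)
= (3)×(8/33) + (4)×(4/33) + (7)×(2/33) + (9)×(5/33) + (13)×(3/11) + (19)×(5/33)
= 311/33

E[X] = 311/33


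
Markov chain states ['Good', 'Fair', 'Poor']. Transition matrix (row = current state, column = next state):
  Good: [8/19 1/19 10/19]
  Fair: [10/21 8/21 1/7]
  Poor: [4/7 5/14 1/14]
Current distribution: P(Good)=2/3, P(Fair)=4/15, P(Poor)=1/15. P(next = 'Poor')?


P(next=Poor) = Σᵢ P(now=i)×P(i→Poor)
= 2/3×10/19 + 4/15×1/7 + 1/15×1/14
= 20/57 + 4/105 + 1/210 = 1571/3990

P = 1571/3990 ≈ 0.3937


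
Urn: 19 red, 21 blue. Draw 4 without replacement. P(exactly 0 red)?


Hypergeometric: C(19,0)×C(21,4)/C(40,4)
= 1×5985/91390 = 63/962

P(X=0) = 63/962 ≈ 6.55%


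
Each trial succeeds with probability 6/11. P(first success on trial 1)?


Geometric: P(X=1) = (1-p)^(k-1)×p = (5/11)^0×6/11 = 6/11

P(X=1) = 6/11 ≈ 54.55%


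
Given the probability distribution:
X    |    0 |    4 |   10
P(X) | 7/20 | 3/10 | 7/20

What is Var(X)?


E[X] = 47/10
E[X²] = 199/5
Var(X) = E[X²] - (E[X])² = 199/5 - 2209/100 = 1771/100

Var(X) = 1771/100 ≈ 17.7100


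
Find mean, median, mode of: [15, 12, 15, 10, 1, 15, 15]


Sorted: [1, 10, 12, 15, 15, 15, 15]
Mean = 83/7
Median = 15
Freq: {15: 4, 12: 1, 10: 1, 1: 1}
Mode: [15]

Mean=83/7, Median=15, Mode=15


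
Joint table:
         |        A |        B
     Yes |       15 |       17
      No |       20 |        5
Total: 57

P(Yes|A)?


P(Yes|A) = 15/(15+20) = 15/35 = 3/7

P = 3/7 ≈ 42.86%


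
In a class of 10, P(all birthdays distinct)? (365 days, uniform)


P(all different) = Π(365-i)/365 for i=0..9
= (365/365)×(364/365)×...×(356/365)
= 0.883052

P ≈ 0.8831 ≈ 88.31%


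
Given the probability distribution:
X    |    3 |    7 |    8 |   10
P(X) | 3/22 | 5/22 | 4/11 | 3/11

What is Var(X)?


E[X] = 84/11
E[X²] = 692/11
Var(X) = E[X²] - (E[X])² = 692/11 - 7056/121 = 556/121

Var(X) = 556/121 ≈ 4.5950


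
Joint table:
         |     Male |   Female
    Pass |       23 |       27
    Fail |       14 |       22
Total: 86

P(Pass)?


P(Pass) = (23+27)/86 = 50/86 = 25/43

P(Pass) = 25/43 ≈ 58.14%


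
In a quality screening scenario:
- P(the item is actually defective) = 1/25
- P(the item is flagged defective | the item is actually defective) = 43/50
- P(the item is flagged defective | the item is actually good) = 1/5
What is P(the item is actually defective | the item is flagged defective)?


Using Bayes' theorem:
P(A|B) = P(B|A)·P(A) / P(B)

P(the item is flagged defective) = 43/50 × 1/25 + 1/5 × 24/25
= 43/1250 + 24/125 = 283/1250

P(the item is actually defective|the item is flagged defective) = (43/1250) / (283/1250) = 43/283

P(the item is actually defective|the item is flagged defective) = 43/283 ≈ 15.19%


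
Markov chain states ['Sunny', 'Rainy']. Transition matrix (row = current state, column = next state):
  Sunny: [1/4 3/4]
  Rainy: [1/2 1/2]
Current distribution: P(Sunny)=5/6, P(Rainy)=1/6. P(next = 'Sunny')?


P(next=Sunny) = Σᵢ P(now=i)×P(i→Sunny)
= 5/6×1/4 + 1/6×1/2
= 5/24 + 1/12 = 7/24

P = 7/24 ≈ 0.2917


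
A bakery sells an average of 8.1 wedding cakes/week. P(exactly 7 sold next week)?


Poisson(λ=8.1): P(X=7) = e^(-λ)×λ^k/k!
= e^(-8.1) × 8.1^7 / 7!
≈ 0.0003035391381 × 2287679.2455 / 5040 ≈ 0.137778

P(X=7) ≈ 0.137778 ≈ 13.78%


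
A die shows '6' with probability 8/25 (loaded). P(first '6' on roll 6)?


Geometric: P(X=6) = (1-p)^(k-1)×p = (17/25)^5×8/25 = 11358856/244140625

P(X=6) = 11358856/244140625 ≈ 4.65%


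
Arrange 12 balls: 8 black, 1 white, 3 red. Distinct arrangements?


12!/(8!×1!×3!) = 1980

1980


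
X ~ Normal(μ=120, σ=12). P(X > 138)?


z = (138-120)/12 = 1.5
P(X > 138) = 1 - P(Z ≤ 1.5) = 1 - 0.9332 = 0.0668

P(X > 138) ≈ 0.0668


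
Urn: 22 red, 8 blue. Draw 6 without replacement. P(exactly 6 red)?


Hypergeometric: C(22,6)×C(8,0)/C(30,6)
= 74613×1/593775 = 3553/28275

P(X=6) = 3553/28275 ≈ 12.57%


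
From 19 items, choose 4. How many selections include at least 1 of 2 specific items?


Complement: C(19,4) - C(17,4) = 3876 - 2380 = 1496

1496


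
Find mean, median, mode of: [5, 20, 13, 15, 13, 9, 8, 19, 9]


Sorted: [5, 8, 9, 9, 13, 13, 15, 19, 20]
Mean = 111/9 = 37/3
Median = 13
Freq: {5: 1, 20: 1, 13: 2, 15: 1, 9: 2, 8: 1, 19: 1}
Mode: [9, 13]

Mean=37/3, Median=13, Mode=[9, 13]


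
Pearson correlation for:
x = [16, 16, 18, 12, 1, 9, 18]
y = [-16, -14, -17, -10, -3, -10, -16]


n=7, Σx=90, Σy=-86, Σxy=-1287, Σx²=1386, Σy²=1206
r = (7×(-1287) - 90×(-86))/√((7×1386 - 90²)(7×1206 - (-86)²))
= -1269/√(1602×1046) = -1269/√1675692 ≈ -1269/1294.4852 ≈ -0.9803

r ≈ -0.9803


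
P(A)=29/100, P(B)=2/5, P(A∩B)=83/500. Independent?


P(A)×P(B) = 29/250
P(A∩B) = 83/500
Not equal → NOT independent

No, not independent


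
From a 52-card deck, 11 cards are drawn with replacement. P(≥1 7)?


P(not a 7) = 48/52 = 12/13
P(none in 11 draws) = (12/13)^11 = 743008370688/1792160394037
P(≥1 7) = 1 - 743008370688/1792160394037 = 1049152023349/1792160394037

P = 1049152023349/1792160394037 ≈ 58.54%


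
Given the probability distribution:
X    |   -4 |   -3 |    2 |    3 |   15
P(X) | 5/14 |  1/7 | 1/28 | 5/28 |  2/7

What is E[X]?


E[X] = Σ x·P(X=x)
= (-4)×(5/14) + (-3)×(1/7) + (2)×(1/28) + (3)×(5/28) + (15)×(2/7)
= 85/28

E[X] = 85/28


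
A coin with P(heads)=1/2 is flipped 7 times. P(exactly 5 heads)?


Binomial: P(X=5) = C(7,5)×p^5×(1-p)^2
= 21 × 1/32 × 1/4 = 21/128

P(X=5) = 21/128 ≈ 16.41%


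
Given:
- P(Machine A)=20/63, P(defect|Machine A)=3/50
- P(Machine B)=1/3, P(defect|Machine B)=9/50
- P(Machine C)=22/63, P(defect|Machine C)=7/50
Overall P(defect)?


P(B) = Σ P(B|Aᵢ)×P(Aᵢ)
  3/50×20/63 = 2/105
  9/50×1/3 = 3/50
  7/50×22/63 = 11/225
Sum = 403/3150

P(defect) = 403/3150 ≈ 12.79%


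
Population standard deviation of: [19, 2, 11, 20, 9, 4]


Mean = 65/6
  (19-65/6)²=2401/36
  (2-65/6)²=2809/36
  (11-65/6)²=1/36
  (20-65/6)²=3025/36
  (9-65/6)²=121/36
  (4-65/6)²=1681/36
Σ(x-μ)² = 1673/6
σ² = (1673/6)/6 = 1673/36

σ = √(1673/36) ≈ 6.8171


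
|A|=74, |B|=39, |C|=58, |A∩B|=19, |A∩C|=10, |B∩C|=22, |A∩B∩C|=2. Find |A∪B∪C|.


|A∪B∪C| = 74+39+58-19-10-22+2 = 122

|A∪B∪C| = 122


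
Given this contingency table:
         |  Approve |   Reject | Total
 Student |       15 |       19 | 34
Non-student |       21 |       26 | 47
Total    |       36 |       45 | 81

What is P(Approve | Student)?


P(Approve | Student) = 15/(15+19) = 15/34

P(Approve|Student) = 15/34 ≈ 44.12%


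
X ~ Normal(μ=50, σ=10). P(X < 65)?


z = (65-50)/10 = 1.5
P(Z < 1.5) = 0.9332

P(X < 65) ≈ 0.9332


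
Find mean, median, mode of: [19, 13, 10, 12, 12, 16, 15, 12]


Sorted: [10, 12, 12, 12, 13, 15, 16, 19]
Mean = 109/8
Median = 25/2
Freq: {19: 1, 13: 1, 10: 1, 12: 3, 16: 1, 15: 1}
Mode: [12]

Mean=109/8, Median=25/2, Mode=12


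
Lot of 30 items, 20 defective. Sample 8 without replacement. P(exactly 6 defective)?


Hypergeometric: C(20,6)×C(10,2)/C(30,8)
= 38760×45/5852925 = 2584/8671

P(X=6) = 2584/8671 ≈ 29.80%


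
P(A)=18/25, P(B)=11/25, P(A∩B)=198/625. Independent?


P(A)×P(B) = 198/625
P(A∩B) = 198/625
Equal ✓ → Independent

Yes, independent


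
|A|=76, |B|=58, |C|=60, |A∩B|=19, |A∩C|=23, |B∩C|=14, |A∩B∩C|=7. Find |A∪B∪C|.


|A∪B∪C| = 76+58+60-19-23-14+7 = 145

|A∪B∪C| = 145


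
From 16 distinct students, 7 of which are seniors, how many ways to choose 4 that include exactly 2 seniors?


Choose 2 of the 7 seniors and 2 of the other 9 students:
C(7,2)×C(9,2) = 21×36 = 756

756


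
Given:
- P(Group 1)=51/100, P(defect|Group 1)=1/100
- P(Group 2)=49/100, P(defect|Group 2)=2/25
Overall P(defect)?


P(B) = Σ P(B|Aᵢ)×P(Aᵢ)
  1/100×51/100 = 51/10000
  2/25×49/100 = 49/1250
Sum = 443/10000

P(defect) = 443/10000 ≈ 4.43%


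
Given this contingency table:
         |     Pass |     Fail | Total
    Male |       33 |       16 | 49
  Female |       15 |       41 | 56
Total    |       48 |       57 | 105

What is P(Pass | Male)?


P(Pass | Male) = 33/(33+16) = 33/49

P(Pass|Male) = 33/49 ≈ 67.35%


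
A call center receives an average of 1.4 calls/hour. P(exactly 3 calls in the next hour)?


Poisson(λ=1.4): P(X=3) = e^(-λ)×λ^k/k!
= e^(-1.4) × 1.4^3 / 3!
≈ 0.2465969639 × 2.744 / 6 ≈ 0.112777

P(X=3) ≈ 0.112777 ≈ 11.28%


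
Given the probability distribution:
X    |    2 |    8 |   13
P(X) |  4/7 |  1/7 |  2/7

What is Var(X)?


E[X] = 6
E[X²] = 418/7
Var(X) = E[X²] - (E[X])² = 418/7 - 36 = 166/7

Var(X) = 166/7 ≈ 23.7143


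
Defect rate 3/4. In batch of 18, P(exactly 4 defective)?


Binomial: P(X=4) = C(18,4)×p^4×(1-p)^14
= 3060 × 81/256 × 1/268435456 = 61965/17179869184

P(X=4) = 61965/17179869184 ≈ 0.00%


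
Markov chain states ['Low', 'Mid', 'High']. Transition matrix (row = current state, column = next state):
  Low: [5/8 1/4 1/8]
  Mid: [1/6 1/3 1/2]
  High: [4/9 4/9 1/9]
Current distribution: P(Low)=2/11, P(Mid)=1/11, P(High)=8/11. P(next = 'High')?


P(next=High) = Σᵢ P(now=i)×P(i→High)
= 2/11×1/8 + 1/11×1/2 + 8/11×1/9
= 1/44 + 1/22 + 8/99 = 59/396

P = 59/396 ≈ 0.1490


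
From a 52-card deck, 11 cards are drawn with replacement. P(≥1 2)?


P(not a 2) = 48/52 = 12/13
P(none in 11 draws) = (12/13)^11 = 743008370688/1792160394037
P(≥1 2) = 1 - 743008370688/1792160394037 = 1049152023349/1792160394037

P = 1049152023349/1792160394037 ≈ 58.54%


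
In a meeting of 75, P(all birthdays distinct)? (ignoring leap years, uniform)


P(all different) = Π(365-i)/365 for i=0..74
= (365/365)×(364/365)×...×(291/365)
= 0.000280

P ≈ 0.0003 ≈ 0.03%


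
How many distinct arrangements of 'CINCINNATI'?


Letters: 10, freq: {'C': 2, 'I': 3, 'N': 3, 'A': 1, 'T': 1}
10!/(2!×3!×3!×1!×1!) = 3628800/72 = 50400

50400


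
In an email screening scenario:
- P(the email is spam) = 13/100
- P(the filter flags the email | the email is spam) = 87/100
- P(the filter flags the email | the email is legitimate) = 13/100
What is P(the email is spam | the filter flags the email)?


Using Bayes' theorem:
P(A|B) = P(B|A)·P(A) / P(B)

P(the filter flags the email) = 87/100 × 13/100 + 13/100 × 87/100
= 1131/10000 + 1131/10000 = 1131/5000

P(the email is spam|the filter flags the email) = (1131/10000) / (1131/5000) = 1/2

P(the email is spam|the filter flags the email) = 1/2 ≈ 50.00%


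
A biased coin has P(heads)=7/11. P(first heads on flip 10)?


Geometric: P(X=10) = (1-p)^(k-1)×p = (4/11)^9×7/11 = 1835008/25937424601

P(X=10) = 1835008/25937424601 ≈ 0.01%


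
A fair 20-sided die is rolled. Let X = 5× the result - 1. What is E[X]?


E[die] = (1+20)/2 = 21/2
E[X] = 5×21/2 - 1 = 103/2

E[X] = 103/2


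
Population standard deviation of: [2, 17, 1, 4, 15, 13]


Mean = 52/6 = 26/3
  (2-26/3)²=400/9
  (17-26/3)²=625/9
  (1-26/3)²=529/9
  (4-26/3)²=196/9
  (15-26/3)²=361/9
  (13-26/3)²=169/9
Σ(x-μ)² = 760/3
σ² = (760/3)/6 = 380/9

σ = √(380/9) ≈ 6.4979


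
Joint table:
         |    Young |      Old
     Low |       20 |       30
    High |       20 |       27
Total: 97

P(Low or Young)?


P(Low∨Young) = P(Low) + P(Young) - P(Low∧Young)
= (50 + 40 - 20)/97 = 70/97

P = 70/97 ≈ 72.16%


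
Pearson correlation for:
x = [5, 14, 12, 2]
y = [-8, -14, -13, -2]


n=4, Σx=33, Σy=-37, Σxy=-396, Σx²=369, Σy²=433
r = (4×(-396) - 33×(-37))/√((4×369 - 33²)(4×433 - (-37)²))
= -363/√(387×363) = -363/√140481 ≈ -363/374.8080 ≈ -0.9685

r ≈ -0.9685


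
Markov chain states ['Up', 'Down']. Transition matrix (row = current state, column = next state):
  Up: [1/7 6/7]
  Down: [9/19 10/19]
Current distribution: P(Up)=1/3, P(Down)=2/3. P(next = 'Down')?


P(next=Down) = Σᵢ P(now=i)×P(i→Down)
= 1/3×6/7 + 2/3×10/19
= 2/7 + 20/57 = 254/399

P = 254/399 ≈ 0.6366


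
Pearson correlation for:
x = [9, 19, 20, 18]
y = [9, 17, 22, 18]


n=4, Σx=66, Σy=66, Σxy=1168, Σx²=1166, Σy²=1178
r = (4×1168 - 66×66)/√((4×1166 - 66²)(4×1178 - 66²))
= 316/√(308×356) = 316/√109648 ≈ 316/331.1314 ≈ 0.9543

r ≈ 0.9543


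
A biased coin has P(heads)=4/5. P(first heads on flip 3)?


Geometric: P(X=3) = (1-p)^(k-1)×p = (1/5)^2×4/5 = 4/125

P(X=3) = 4/125 ≈ 3.20%


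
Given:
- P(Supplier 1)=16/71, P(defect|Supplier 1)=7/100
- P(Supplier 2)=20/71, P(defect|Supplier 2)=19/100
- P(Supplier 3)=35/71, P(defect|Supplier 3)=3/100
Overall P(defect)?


P(B) = Σ P(B|Aᵢ)×P(Aᵢ)
  7/100×16/71 = 28/1775
  19/100×20/71 = 19/355
  3/100×35/71 = 21/1420
Sum = 597/7100

P(defect) = 597/7100 ≈ 8.41%


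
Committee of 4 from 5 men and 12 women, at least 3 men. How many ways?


Count by #men:
  3M,1W: C(5,3)×C(12,1)=120
  4M,0W: C(5,4)×C(12,0)=5
Total = 125

125


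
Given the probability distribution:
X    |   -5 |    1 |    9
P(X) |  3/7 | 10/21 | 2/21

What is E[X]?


E[X] = Σ x·P(X=x)
= (-5)×(3/7) + (1)×(10/21) + (9)×(2/21)
= -17/21

E[X] = -17/21


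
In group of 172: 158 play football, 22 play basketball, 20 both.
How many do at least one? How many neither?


|A∪B| = 158+22-20 = 160
Neither = 172-160 = 12

At least one: 160; Neither: 12


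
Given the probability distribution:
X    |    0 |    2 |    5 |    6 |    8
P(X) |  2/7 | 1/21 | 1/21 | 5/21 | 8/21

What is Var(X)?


E[X] = 101/21
E[X²] = 103/3
Var(X) = E[X²] - (E[X])² = 103/3 - 10201/441 = 4940/441

Var(X) = 4940/441 ≈ 11.2018


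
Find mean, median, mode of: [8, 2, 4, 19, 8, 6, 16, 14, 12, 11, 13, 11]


Sorted: [2, 4, 6, 8, 8, 11, 11, 12, 13, 14, 16, 19]
Mean = 124/12 = 31/3
Median = 11
Freq: {8: 2, 2: 1, 4: 1, 19: 1, 6: 1, 16: 1, 14: 1, 12: 1, 11: 2, 13: 1}
Mode: [8, 11]

Mean=31/3, Median=11, Mode=[8, 11]


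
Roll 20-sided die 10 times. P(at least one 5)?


P(no 5)^10 = (19/20)^10 = 6131066257801/10240000000000
P(≥1) = 1 - 6131066257801/10240000000000 = 4108933742199/10240000000000

P = 4108933742199/10240000000000 ≈ 40.13%


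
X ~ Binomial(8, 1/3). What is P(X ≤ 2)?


P(X ≤ 2) = Σ P(X=i) for i=0..2
P(X=0) = 256/6561
P(X=1) = 1024/6561
P(X=2) = 1792/6561
Sum = 1024/2187

P(X ≤ 2) = 1024/2187 ≈ 46.82%


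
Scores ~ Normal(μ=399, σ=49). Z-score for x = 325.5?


z = (x - μ)/σ = (325.5 - 399)/49 = -1.5

z = -1.5


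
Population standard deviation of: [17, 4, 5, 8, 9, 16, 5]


Mean = 64/7
  (17-64/7)²=3025/49
  (4-64/7)²=1296/49
  (5-64/7)²=841/49
  (8-64/7)²=64/49
  (9-64/7)²=1/49
  (16-64/7)²=2304/49
  (5-64/7)²=841/49
Σ(x-μ)² = 1196/7
σ² = (1196/7)/7 = 1196/49

σ = √(1196/49) ≈ 4.9405


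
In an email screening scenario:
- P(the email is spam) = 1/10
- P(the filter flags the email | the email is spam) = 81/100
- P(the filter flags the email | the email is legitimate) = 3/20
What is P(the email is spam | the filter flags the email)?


Using Bayes' theorem:
P(A|B) = P(B|A)·P(A) / P(B)

P(the filter flags the email) = 81/100 × 1/10 + 3/20 × 9/10
= 81/1000 + 27/200 = 27/125

P(the email is spam|the filter flags the email) = (81/1000) / (27/125) = 3/8

P(the email is spam|the filter flags the email) = 3/8 ≈ 37.50%


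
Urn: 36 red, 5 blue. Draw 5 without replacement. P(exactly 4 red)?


Hypergeometric: C(36,4)×C(5,1)/C(41,5)
= 58905×5/749398 = 294525/749398

P(X=4) = 294525/749398 ≈ 39.30%


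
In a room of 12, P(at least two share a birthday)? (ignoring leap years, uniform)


P(all different) = Π(365-i)/365 for i=0..11
= 0.832975
P(match) = 1 - 0.832975 = 0.167025

P ≈ 0.1670 ≈ 16.70%


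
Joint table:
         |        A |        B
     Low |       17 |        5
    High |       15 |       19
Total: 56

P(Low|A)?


P(Low|A) = 17/(17+15) = 17/32

P = 17/32 ≈ 53.12%


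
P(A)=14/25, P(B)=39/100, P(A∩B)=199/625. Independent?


P(A)×P(B) = 273/1250
P(A∩B) = 199/625
Not equal → NOT independent

No, not independent


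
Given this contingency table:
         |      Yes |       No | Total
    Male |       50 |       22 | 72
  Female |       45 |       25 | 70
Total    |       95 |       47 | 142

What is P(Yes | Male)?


P(Yes | Male) = 50/(50+22) = 50/72 = 25/36

P(Yes|Male) = 25/36 ≈ 69.44%


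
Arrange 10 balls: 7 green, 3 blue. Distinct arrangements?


10!/(7!×3!) = 120

120


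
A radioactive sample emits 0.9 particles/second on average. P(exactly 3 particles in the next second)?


Poisson(λ=0.9): P(X=3) = e^(-λ)×λ^k/k!
= e^(-0.9) × 0.9^3 / 3!
≈ 0.4065696597 × 0.729 / 6 ≈ 0.049398

P(X=3) ≈ 0.049398 ≈ 4.94%


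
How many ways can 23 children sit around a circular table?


Circular arrangements of 23 distinct objects: fix one position to break rotational symmetry.
(n-1)! = 22! = 1124000727777607680000

1124000727777607680000


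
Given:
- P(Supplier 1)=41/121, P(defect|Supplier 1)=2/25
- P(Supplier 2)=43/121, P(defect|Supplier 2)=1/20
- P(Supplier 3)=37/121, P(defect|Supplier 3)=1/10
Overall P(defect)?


P(B) = Σ P(B|Aᵢ)×P(Aᵢ)
  2/25×41/121 = 82/3025
  1/20×43/121 = 43/2420
  1/10×37/121 = 37/1210
Sum = 83/1100

P(defect) = 83/1100 ≈ 7.55%


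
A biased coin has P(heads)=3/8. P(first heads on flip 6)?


Geometric: P(X=6) = (1-p)^(k-1)×p = (5/8)^5×3/8 = 9375/262144

P(X=6) = 9375/262144 ≈ 3.58%


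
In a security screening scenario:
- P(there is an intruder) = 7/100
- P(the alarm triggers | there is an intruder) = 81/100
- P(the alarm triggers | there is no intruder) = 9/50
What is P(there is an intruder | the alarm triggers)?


Using Bayes' theorem:
P(A|B) = P(B|A)·P(A) / P(B)

P(the alarm triggers) = 81/100 × 7/100 + 9/50 × 93/100
= 567/10000 + 837/5000 = 2241/10000

P(there is an intruder|the alarm triggers) = (567/10000) / (2241/10000) = 21/83

P(there is an intruder|the alarm triggers) = 21/83 ≈ 25.30%


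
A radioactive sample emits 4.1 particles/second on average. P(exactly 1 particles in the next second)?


Poisson(λ=4.1): P(X=1) = e^(-λ)×λ^k/k!
= e^(-4.1) × 4.1^1 / 1!
≈ 0.0165726754 × 4.1 / 1 ≈ 0.067948

P(X=1) ≈ 0.067948 ≈ 6.79%


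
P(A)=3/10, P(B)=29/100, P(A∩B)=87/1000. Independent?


P(A)×P(B) = 87/1000
P(A∩B) = 87/1000
Equal ✓ → Independent

Yes, independent


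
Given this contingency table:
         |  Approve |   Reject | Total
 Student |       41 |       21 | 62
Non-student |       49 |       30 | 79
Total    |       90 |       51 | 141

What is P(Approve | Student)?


P(Approve | Student) = 41/(41+21) = 41/62

P(Approve|Student) = 41/62 ≈ 66.13%


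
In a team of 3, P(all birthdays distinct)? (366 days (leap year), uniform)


P(all different) = Π(366-i)/366 for i=0..2
= (366/366)×(365/366)×...×(364/366)
= 0.991818

P ≈ 0.9918 ≈ 99.18%


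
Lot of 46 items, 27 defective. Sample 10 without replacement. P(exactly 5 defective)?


Hypergeometric: C(27,5)×C(19,5)/C(46,10)
= 80730×11628/4076350421 = 165240/717541

P(X=5) = 165240/717541 ≈ 23.03%


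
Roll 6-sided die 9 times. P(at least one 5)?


P(no 5)^9 = (5/6)^9 = 1953125/10077696
P(≥1) = 1 - 1953125/10077696 = 8124571/10077696

P = 8124571/10077696 ≈ 80.62%


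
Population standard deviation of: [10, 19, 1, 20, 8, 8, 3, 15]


Mean = 84/8 = 21/2
  (10-21/2)²=1/4
  (19-21/2)²=289/4
  (1-21/2)²=361/4
  (20-21/2)²=361/4
  (8-21/2)²=25/4
  (8-21/2)²=25/4
  (3-21/2)²=225/4
  (15-21/2)²=81/4
Σ(x-μ)² = 342
σ² = 342/8 = 171/4

σ = √(171/4) ≈ 6.5383


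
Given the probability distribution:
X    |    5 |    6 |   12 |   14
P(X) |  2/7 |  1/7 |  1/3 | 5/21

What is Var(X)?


E[X] = 202/21
E[X²] = 2246/21
Var(X) = E[X²] - (E[X])² = 2246/21 - 40804/441 = 6362/441

Var(X) = 6362/441 ≈ 14.4263


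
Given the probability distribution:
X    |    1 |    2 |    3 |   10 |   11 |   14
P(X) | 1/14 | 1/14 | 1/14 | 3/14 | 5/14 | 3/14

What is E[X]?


E[X] = Σ x·P(X=x)
= (1)×(1/14) + (2)×(1/14) + (3)×(1/14) + (10)×(3/14) + (11)×(5/14) + (14)×(3/14)
= 19/2

E[X] = 19/2


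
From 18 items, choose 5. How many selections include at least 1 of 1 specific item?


Complement: C(18,5) - C(17,5) = 8568 - 6188 = 2380

2380


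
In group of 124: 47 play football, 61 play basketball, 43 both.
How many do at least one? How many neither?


|A∪B| = 47+61-43 = 65
Neither = 124-65 = 59

At least one: 65; Neither: 59


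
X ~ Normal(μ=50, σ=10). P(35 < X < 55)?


z₁=(35-50)/10=-1.5, z₂=(55-50)/10=0.5
P = Φ(0.5) - Φ(-1.5) = 0.691462 - 0.066807 = 0.624655 ≈ 0.6247

P(35 < X < 55) ≈ 0.6247


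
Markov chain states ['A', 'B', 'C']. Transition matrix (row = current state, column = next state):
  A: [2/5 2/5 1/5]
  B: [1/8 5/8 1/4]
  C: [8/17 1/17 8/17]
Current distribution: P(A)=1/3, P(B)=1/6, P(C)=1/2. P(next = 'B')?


P(next=B) = Σᵢ P(now=i)×P(i→B)
= 1/3×2/5 + 1/6×5/8 + 1/2×1/17
= 2/15 + 5/48 + 1/34 = 363/1360

P = 363/1360 ≈ 0.2669


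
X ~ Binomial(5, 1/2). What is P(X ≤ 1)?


P(X ≤ 1) = Σ P(X=i) for i=0..1
P(X=0) = 1/32
P(X=1) = 5/32
Sum = 3/16

P(X ≤ 1) = 3/16 ≈ 18.75%


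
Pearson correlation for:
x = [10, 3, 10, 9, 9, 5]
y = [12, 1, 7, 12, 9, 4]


n=6, Σx=46, Σy=45, Σxy=402, Σx²=396, Σy²=435
r = (6×402 - 46×45)/√((6×396 - 46²)(6×435 - 45²))
= 342/√(260×585) = 342/√152100 ≈ 342/390.0000 ≈ 0.8769

r ≈ 0.8769


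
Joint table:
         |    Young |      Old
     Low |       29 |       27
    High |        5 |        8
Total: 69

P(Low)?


P(Low) = (29+27)/69 = 56/69

P(Low) = 56/69 ≈ 81.16%


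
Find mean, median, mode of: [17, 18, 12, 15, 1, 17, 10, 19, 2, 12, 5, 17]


Sorted: [1, 2, 5, 10, 12, 12, 15, 17, 17, 17, 18, 19]
Mean = 145/12
Median = 27/2
Freq: {17: 3, 18: 1, 12: 2, 15: 1, 1: 1, 10: 1, 19: 1, 2: 1, 5: 1}
Mode: [17]

Mean=145/12, Median=27/2, Mode=17


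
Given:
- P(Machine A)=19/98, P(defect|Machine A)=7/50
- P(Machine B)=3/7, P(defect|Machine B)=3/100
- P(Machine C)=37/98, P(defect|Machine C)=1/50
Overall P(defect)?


P(B) = Σ P(B|Aᵢ)×P(Aᵢ)
  7/50×19/98 = 19/700
  3/100×3/7 = 9/700
  1/50×37/98 = 37/4900
Sum = 233/4900

P(defect) = 233/4900 ≈ 4.76%


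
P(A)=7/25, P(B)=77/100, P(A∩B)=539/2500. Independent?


P(A)×P(B) = 539/2500
P(A∩B) = 539/2500
Equal ✓ → Independent

Yes, independent


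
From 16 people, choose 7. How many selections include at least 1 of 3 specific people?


Complement: C(16,7) - C(13,7) = 11440 - 1716 = 9724

9724


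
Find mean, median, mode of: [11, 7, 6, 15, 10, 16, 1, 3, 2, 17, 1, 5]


Sorted: [1, 1, 2, 3, 5, 6, 7, 10, 11, 15, 16, 17]
Mean = 94/12 = 47/6
Median = 13/2
Freq: {11: 1, 7: 1, 6: 1, 15: 1, 10: 1, 16: 1, 1: 2, 3: 1, 2: 1, 17: 1, 5: 1}
Mode: [1]

Mean=47/6, Median=13/2, Mode=1


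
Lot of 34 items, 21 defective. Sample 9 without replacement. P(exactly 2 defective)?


Hypergeometric: C(21,2)×C(13,7)/C(34,9)
= 210×1716/52451256 = 105/15283

P(X=2) = 105/15283 ≈ 0.69%


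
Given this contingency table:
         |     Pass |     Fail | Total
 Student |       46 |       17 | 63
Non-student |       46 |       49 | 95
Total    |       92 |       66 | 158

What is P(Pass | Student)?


P(Pass | Student) = 46/(46+17) = 46/63

P(Pass|Student) = 46/63 ≈ 73.02%


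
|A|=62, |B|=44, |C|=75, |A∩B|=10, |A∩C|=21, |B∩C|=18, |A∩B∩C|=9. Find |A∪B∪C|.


|A∪B∪C| = 62+44+75-10-21-18+9 = 141

|A∪B∪C| = 141


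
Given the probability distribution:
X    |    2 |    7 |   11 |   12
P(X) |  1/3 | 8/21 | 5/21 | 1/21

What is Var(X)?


E[X] = 137/21
E[X²] = 167/3
Var(X) = E[X²] - (E[X])² = 167/3 - 18769/441 = 5780/441

Var(X) = 5780/441 ≈ 13.1066


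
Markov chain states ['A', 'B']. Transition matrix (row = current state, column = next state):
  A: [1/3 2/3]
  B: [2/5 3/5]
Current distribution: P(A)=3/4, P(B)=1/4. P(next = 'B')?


P(next=B) = Σᵢ P(now=i)×P(i→B)
= 3/4×2/3 + 1/4×3/5
= 1/2 + 3/20 = 13/20

P = 13/20 ≈ 0.6500


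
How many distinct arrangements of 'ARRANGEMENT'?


Letters: 11, freq: {'A': 2, 'R': 2, 'N': 2, 'G': 1, 'E': 2, 'M': 1, 'T': 1}
11!/(2!×2!×2!×1!×2!×1!×1!) = 39916800/16 = 2494800

2494800


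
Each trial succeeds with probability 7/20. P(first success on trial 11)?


Geometric: P(X=11) = (1-p)^(k-1)×p = (13/20)^10×7/20 = 965009442943/204800000000000

P(X=11) = 965009442943/204800000000000 ≈ 0.47%


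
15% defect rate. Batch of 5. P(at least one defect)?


P(all good) = (17/20)^5 = 1419857/3200000
P(≥1 defect) = 1780143/3200000

P = 1780143/3200000 ≈ 55.63%


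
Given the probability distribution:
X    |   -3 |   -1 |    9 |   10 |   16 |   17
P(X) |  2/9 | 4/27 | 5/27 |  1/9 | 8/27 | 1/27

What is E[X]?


E[X] = Σ x·P(X=x)
= (-3)×(2/9) + (-1)×(4/27) + (9)×(5/27) + (10)×(1/9) + (16)×(8/27) + (17)×(1/27)
= 22/3

E[X] = 22/3


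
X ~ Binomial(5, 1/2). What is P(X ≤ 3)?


P(X ≤ 3) = Σ P(X=i) for i=0..3
P(X=0) = 1/32
P(X=1) = 5/32
P(X=2) = 5/16
P(X=3) = 5/16
Sum = 13/16

P(X ≤ 3) = 13/16 ≈ 81.25%


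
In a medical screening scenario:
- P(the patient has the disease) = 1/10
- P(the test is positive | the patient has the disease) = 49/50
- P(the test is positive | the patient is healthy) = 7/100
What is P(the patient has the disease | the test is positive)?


Using Bayes' theorem:
P(A|B) = P(B|A)·P(A) / P(B)

P(the test is positive) = 49/50 × 1/10 + 7/100 × 9/10
= 49/500 + 63/1000 = 161/1000

P(the patient has the disease|the test is positive) = (49/500) / (161/1000) = 14/23

P(the patient has the disease|the test is positive) = 14/23 ≈ 60.87%


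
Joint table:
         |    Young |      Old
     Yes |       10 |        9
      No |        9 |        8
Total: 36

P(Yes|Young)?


P(Yes|Young) = 10/(10+9) = 10/19

P = 10/19 ≈ 52.63%
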